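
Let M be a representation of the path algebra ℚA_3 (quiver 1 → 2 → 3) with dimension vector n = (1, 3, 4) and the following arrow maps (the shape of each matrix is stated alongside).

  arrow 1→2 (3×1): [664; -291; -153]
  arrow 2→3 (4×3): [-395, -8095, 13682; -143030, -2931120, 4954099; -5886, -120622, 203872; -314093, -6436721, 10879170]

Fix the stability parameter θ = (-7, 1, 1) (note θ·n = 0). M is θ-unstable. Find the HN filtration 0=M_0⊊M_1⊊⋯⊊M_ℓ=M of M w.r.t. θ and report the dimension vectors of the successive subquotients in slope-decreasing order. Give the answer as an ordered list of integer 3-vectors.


Barcode: M ≅ I[1,3], I[2,2], I[2,3], I[3,3]^2. HN layers by μ_θ (2 steps, strictly decreasing):
  μ^(1)=1; μ^(2)=-7

((0, 3, 4); (1, 0, 0))


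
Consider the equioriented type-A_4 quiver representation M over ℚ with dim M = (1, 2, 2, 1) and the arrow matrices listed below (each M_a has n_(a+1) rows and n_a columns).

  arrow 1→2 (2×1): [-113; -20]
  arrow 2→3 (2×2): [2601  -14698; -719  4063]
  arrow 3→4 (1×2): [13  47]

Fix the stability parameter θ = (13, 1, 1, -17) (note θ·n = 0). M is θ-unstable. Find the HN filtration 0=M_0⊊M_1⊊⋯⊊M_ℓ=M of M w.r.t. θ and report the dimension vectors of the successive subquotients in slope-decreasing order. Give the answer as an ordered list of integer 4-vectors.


Via rank(M_{q-1}∘⋯∘M_p): M ≅ I[1,3], I[2,4].
μ_θ-semistable layers: μ^(1)=5; μ^(2)=-5

((1, 1, 1, 0); (0, 1, 1, 1))


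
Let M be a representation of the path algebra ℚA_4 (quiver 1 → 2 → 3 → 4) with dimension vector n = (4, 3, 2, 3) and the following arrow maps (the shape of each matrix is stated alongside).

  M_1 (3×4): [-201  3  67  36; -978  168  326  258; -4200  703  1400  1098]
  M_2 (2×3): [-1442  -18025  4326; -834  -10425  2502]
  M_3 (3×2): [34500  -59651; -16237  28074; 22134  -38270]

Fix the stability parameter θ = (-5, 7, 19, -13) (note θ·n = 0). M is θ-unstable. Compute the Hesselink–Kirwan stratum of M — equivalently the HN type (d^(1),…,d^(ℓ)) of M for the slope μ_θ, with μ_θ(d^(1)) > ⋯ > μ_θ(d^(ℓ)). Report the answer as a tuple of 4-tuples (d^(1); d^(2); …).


Barcode: M ≅ I[1,1], I[1,2]^2, I[1,4], I[3,4], I[4,4]. HN layers by μ_θ (5 steps, strictly decreasing):
  μ^(1)=7; μ^(2)=13/3; μ^(3)=3; μ^(4)=-5; μ^(5)=-13

((0, 2, 0, 0); (0, 1, 1, 1); (0, 0, 1, 1); (4, 0, 0, 0); (0, 0, 0, 1))


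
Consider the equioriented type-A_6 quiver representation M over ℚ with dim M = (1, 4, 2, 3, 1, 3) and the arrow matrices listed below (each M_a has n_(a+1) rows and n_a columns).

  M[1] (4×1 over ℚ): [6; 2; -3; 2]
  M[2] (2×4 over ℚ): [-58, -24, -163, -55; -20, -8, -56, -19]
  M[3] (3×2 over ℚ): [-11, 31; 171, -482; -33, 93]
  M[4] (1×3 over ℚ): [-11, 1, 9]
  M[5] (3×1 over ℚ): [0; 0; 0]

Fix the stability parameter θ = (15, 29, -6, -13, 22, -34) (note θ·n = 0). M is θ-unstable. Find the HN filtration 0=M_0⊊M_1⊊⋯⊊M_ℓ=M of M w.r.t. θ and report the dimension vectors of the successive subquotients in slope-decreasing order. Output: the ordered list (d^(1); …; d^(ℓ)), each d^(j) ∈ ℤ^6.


Interval decomposition of M: I[1,5], I[2,2]^2, I[2,4], I[4,4], I[6,6]^3.
HN type (ℓ=6): μ^(1)=29; μ^(2)=22; μ^(3)=25/4; μ^(4)=10/3; μ^(5)=-13; μ^(6)=-34

((0, 2, 0, 0, 0, 0); (0, 0, 0, 0, 1, 0); (1, 1, 1, 1, 0, 0); (0, 1, 1, 1, 0, 0); (0, 0, 0, 1, 0, 0); (0, 0, 0, 0, 0, 3))


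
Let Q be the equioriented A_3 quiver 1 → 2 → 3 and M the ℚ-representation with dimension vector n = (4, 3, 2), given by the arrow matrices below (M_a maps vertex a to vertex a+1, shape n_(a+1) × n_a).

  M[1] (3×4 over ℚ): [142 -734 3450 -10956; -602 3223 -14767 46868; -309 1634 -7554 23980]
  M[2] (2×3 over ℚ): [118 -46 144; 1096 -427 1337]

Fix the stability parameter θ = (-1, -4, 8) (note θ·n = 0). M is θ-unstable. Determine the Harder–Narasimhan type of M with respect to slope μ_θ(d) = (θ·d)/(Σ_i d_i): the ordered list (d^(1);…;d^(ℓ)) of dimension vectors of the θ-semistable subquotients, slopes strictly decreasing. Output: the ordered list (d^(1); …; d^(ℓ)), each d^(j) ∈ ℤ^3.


Interval decomposition of M: I[1,1], I[1,2], I[1,3]^2.
HN type (ℓ=3): μ^(1)=8; μ^(2)=-1; μ^(3)=-5/2

((0, 0, 2); (1, 0, 0); (3, 3, 0))


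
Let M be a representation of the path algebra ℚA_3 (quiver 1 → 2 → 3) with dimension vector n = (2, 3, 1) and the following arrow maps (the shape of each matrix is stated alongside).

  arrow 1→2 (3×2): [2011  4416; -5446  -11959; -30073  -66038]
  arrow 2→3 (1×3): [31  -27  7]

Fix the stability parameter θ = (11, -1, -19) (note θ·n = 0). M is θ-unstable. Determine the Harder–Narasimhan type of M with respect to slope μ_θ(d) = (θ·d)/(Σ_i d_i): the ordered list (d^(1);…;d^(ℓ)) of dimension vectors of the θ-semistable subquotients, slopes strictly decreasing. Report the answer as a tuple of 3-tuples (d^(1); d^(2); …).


Interval decomposition of M: I[1,2], I[1,3], I[2,2].
HN type (ℓ=3): μ^(1)=5; μ^(2)=-1; μ^(3)=-3

((1, 1, 0); (0, 1, 0); (1, 1, 1))


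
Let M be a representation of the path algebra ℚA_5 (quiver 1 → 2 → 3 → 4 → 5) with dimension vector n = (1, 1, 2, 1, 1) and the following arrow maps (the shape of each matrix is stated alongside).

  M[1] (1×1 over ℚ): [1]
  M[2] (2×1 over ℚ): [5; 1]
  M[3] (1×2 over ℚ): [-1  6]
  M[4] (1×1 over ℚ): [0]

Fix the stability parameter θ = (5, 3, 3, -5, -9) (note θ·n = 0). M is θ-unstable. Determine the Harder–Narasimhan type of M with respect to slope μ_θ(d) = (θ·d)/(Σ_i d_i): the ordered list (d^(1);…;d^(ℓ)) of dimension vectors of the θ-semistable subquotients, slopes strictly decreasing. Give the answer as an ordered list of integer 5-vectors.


Via rank(M_{q-1}∘⋯∘M_p): M ≅ I[1,4], I[3,3], I[5,5].
μ_θ-semistable layers: μ^(1)=3; μ^(2)=3/2; μ^(3)=-9

((0, 0, 1, 0, 0); (1, 1, 1, 1, 0); (0, 0, 0, 0, 1))


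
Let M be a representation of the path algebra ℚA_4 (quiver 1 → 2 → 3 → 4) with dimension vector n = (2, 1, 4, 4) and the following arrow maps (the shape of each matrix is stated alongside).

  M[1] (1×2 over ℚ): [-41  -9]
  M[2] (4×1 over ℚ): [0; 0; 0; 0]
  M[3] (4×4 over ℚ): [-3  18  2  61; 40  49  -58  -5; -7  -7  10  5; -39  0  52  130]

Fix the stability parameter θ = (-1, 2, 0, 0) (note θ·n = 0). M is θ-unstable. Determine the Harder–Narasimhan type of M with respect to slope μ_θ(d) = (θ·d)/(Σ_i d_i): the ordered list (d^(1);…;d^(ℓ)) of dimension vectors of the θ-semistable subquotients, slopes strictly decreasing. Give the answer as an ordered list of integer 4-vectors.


Barcode: M ≅ I[1,1], I[1,2], I[3,3], I[3,4]^3, I[4,4]. HN layers by μ_θ (3 steps, strictly decreasing):
  μ^(1)=2; μ^(2)=0; μ^(3)=-1

((0, 1, 0, 0); (0, 0, 4, 4); (2, 0, 0, 0))


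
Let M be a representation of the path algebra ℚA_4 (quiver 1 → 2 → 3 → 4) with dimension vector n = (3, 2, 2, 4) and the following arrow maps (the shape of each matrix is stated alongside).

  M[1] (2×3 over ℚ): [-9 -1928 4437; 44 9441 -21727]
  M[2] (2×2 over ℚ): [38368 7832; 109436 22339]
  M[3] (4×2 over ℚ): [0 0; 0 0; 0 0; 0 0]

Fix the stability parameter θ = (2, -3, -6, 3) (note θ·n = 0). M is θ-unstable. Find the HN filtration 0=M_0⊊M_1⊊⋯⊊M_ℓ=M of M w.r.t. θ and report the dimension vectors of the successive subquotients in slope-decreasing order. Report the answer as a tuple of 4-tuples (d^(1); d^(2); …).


Barcode: M ≅ I[1,1], I[1,2], I[1,3], I[3,3], I[4,4]^4. HN layers by μ_θ (5 steps, strictly decreasing):
  μ^(1)=3; μ^(2)=2; μ^(3)=-1/2; μ^(4)=-7/3; μ^(5)=-6

((0, 0, 0, 4); (1, 0, 0, 0); (1, 1, 0, 0); (1, 1, 1, 0); (0, 0, 1, 0))


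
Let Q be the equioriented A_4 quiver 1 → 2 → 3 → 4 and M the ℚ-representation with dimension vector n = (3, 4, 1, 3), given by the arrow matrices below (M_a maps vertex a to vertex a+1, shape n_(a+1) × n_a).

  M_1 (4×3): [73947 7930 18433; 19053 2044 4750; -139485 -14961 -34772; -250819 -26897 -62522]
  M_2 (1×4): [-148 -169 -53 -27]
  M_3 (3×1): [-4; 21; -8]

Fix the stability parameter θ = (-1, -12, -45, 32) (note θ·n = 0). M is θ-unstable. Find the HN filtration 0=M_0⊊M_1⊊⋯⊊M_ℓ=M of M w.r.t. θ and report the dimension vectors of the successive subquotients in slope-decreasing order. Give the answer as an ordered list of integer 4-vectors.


Interval decomposition of M: I[1,2]^2, I[1,4], I[2,2], I[4,4]^2.
HN type (ℓ=4): μ^(1)=32; μ^(2)=-13/2; μ^(3)=-12; μ^(4)=-58/3

((0, 0, 0, 3); (2, 2, 0, 0); (0, 1, 0, 0); (1, 1, 1, 0))


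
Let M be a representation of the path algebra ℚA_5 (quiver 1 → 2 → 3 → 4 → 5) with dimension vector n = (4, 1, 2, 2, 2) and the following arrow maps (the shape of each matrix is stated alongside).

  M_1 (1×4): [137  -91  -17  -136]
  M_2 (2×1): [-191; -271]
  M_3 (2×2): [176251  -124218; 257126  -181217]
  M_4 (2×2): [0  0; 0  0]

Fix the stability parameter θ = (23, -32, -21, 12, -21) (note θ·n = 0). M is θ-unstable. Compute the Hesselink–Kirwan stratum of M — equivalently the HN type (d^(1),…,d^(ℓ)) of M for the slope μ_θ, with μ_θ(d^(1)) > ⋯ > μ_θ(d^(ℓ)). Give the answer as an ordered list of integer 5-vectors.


Barcode: M ≅ I[1,1]^3, I[1,4], I[3,4], I[5,5]^2. HN layers by μ_θ (4 steps, strictly decreasing):
  μ^(1)=23; μ^(2)=12; μ^(3)=-10; μ^(4)=-21

((3, 0, 0, 0, 0); (0, 0, 0, 2, 0); (1, 1, 1, 0, 0); (0, 0, 1, 0, 2))


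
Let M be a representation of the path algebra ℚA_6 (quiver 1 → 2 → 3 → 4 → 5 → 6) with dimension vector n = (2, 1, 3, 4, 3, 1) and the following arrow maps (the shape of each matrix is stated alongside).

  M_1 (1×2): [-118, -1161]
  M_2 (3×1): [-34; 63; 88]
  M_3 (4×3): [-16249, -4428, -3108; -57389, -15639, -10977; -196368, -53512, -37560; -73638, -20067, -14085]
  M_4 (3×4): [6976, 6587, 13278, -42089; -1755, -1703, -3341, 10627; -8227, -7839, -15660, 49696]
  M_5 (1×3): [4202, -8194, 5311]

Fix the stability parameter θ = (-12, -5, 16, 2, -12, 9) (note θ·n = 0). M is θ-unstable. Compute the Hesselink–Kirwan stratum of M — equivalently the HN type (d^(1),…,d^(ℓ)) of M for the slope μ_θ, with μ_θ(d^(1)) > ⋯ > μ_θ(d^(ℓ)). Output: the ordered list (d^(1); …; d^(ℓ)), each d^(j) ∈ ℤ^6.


Barcode: M ≅ I[1,1], I[1,6], I[3,3], I[3,5], I[4,4], I[4,5]. HN layers by μ_θ (5 steps, strictly decreasing):
  μ^(1)=16; μ^(2)=9; μ^(3)=2; μ^(4)=-5; μ^(5)=-12

((0, 0, 1, 0, 0, 0); (0, 0, 0, 0, 0, 1); (0, 0, 2, 3, 2, 0); (0, 1, 0, 1, 1, 0); (2, 0, 0, 0, 0, 0))


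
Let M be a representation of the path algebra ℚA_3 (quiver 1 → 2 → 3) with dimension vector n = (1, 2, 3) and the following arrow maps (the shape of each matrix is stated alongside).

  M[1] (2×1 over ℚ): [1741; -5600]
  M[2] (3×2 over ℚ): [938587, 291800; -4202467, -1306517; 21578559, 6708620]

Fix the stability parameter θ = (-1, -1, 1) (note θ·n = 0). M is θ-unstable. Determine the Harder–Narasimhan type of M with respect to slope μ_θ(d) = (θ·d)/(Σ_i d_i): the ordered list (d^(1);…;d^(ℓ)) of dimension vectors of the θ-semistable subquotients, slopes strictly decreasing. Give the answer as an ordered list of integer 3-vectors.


Interval decomposition of M: I[1,3], I[2,3], I[3,3].
HN type (ℓ=2): μ^(1)=1; μ^(2)=-1

((0, 0, 3); (1, 2, 0))


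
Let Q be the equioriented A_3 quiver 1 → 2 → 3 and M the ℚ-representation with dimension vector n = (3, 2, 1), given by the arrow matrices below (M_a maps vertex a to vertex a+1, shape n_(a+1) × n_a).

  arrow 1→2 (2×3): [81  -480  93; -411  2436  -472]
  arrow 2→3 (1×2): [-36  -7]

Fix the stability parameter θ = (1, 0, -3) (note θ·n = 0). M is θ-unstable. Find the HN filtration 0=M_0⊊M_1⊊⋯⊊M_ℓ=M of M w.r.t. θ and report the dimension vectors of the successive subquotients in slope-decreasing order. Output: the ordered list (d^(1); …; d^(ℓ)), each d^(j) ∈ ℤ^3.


Interval decomposition of M: I[1,1], I[1,2], I[1,3].
HN type (ℓ=3): μ^(1)=1; μ^(2)=1/2; μ^(3)=-2/3

((1, 0, 0); (1, 1, 0); (1, 1, 1))


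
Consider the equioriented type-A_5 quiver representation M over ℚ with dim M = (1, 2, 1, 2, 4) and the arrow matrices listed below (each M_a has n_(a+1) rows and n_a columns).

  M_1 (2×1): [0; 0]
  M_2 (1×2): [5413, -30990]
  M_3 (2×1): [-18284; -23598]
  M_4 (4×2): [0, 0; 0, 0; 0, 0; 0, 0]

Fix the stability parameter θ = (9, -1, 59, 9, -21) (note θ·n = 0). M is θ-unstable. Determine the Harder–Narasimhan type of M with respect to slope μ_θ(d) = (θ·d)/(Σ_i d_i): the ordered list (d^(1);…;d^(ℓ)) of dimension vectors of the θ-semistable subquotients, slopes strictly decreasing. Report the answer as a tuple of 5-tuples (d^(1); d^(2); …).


Via rank(M_{q-1}∘⋯∘M_p): M ≅ I[1,1], I[2,2], I[2,4], I[4,4], I[5,5]^4.
μ_θ-semistable layers: μ^(1)=34; μ^(2)=9; μ^(3)=-1; μ^(4)=-21

((0, 0, 1, 1, 0); (1, 0, 0, 1, 0); (0, 2, 0, 0, 0); (0, 0, 0, 0, 4))


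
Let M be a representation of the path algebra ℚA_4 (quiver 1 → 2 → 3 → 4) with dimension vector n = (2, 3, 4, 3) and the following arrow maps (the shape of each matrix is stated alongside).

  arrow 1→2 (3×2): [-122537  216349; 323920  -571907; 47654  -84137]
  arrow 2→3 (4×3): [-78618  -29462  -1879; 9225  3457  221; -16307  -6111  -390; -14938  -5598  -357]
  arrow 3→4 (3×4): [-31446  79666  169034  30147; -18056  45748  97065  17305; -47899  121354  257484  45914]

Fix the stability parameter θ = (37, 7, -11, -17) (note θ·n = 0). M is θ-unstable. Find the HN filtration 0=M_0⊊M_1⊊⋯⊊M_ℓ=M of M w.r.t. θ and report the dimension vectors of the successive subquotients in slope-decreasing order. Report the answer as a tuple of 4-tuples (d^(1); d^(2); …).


Interval decomposition of M: I[1,4]^2, I[2,2], I[3,3], I[3,4].
HN type (ℓ=4): μ^(1)=7; μ^(2)=4; μ^(3)=-11; μ^(4)=-14

((0, 1, 0, 0); (2, 2, 2, 2); (0, 0, 1, 0); (0, 0, 1, 1))


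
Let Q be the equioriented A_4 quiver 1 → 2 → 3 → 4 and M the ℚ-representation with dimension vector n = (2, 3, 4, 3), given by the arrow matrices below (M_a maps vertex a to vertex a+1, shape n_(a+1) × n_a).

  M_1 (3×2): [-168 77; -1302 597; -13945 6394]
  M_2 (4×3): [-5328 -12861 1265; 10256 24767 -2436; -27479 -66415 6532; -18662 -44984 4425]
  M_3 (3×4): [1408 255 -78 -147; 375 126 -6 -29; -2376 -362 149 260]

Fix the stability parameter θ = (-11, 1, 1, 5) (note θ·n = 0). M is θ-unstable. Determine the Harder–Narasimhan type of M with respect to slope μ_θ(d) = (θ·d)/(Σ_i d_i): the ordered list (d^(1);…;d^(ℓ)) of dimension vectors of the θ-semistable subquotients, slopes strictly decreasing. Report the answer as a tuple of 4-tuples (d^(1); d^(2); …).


Via rank(M_{q-1}∘⋯∘M_p): M ≅ I[1,4]^2, I[2,4], I[3,3].
μ_θ-semistable layers: μ^(1)=5; μ^(2)=1; μ^(3)=-11

((0, 0, 0, 3); (0, 3, 4, 0); (2, 0, 0, 0))


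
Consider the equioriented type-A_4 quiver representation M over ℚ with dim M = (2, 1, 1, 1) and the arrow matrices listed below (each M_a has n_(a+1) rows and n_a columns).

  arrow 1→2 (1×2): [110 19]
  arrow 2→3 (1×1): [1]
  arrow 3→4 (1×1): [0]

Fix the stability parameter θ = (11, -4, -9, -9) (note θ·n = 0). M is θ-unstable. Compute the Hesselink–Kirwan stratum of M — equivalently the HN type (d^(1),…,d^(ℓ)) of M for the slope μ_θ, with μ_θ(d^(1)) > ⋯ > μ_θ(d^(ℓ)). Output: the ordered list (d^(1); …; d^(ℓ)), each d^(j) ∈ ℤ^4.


Barcode: M ≅ I[1,1], I[1,3], I[4,4]. HN layers by μ_θ (3 steps, strictly decreasing):
  μ^(1)=11; μ^(2)=-2/3; μ^(3)=-9

((1, 0, 0, 0); (1, 1, 1, 0); (0, 0, 0, 1))


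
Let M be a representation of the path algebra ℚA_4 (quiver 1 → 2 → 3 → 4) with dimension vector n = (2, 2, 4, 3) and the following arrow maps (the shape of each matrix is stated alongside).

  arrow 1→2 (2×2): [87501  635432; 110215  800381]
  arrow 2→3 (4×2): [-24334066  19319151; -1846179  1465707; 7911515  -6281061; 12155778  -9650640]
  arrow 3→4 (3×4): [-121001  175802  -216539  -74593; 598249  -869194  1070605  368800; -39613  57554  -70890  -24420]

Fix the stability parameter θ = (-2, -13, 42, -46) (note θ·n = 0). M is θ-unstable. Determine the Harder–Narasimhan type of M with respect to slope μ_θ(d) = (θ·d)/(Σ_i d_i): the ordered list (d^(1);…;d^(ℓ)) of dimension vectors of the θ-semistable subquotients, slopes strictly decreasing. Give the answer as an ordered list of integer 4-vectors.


Via rank(M_{q-1}∘⋯∘M_p): M ≅ I[1,4]^2, I[3,3], I[3,4].
μ_θ-semistable layers: μ^(1)=42; μ^(2)=-2; μ^(3)=-15/2

((0, 0, 1, 0); (0, 0, 3, 3); (2, 2, 0, 0))


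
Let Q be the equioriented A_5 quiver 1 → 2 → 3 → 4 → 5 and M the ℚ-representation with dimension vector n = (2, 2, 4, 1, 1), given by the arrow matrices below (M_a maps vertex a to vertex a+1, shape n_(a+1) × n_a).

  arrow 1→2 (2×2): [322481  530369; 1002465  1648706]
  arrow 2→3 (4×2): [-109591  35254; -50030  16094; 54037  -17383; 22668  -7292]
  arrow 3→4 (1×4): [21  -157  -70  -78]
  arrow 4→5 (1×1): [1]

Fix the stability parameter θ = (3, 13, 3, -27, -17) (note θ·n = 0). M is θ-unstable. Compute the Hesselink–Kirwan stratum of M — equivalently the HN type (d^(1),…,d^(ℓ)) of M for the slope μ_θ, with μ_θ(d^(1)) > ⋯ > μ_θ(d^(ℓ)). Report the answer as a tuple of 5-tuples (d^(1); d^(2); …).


Barcode: M ≅ I[1,3], I[1,5], I[3,3]^2. HN layers by μ_θ (3 steps, strictly decreasing):
  μ^(1)=8; μ^(2)=3; μ^(3)=-5

((0, 1, 1, 0, 0); (1, 0, 2, 0, 0); (1, 1, 1, 1, 1))


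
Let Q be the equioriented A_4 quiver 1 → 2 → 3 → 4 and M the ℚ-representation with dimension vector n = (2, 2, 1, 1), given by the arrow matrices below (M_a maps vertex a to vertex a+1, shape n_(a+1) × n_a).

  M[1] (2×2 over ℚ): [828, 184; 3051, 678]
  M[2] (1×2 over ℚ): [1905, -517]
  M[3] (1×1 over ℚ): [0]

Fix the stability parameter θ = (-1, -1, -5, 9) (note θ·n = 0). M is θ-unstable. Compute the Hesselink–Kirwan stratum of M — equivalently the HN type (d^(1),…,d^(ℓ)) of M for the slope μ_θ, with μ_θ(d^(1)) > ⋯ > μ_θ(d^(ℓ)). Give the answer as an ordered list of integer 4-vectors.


Interval decomposition of M: I[1,1], I[1,3], I[2,2], I[4,4].
HN type (ℓ=3): μ^(1)=9; μ^(2)=-1; μ^(3)=-7/3

((0, 0, 0, 1); (1, 1, 0, 0); (1, 1, 1, 0))


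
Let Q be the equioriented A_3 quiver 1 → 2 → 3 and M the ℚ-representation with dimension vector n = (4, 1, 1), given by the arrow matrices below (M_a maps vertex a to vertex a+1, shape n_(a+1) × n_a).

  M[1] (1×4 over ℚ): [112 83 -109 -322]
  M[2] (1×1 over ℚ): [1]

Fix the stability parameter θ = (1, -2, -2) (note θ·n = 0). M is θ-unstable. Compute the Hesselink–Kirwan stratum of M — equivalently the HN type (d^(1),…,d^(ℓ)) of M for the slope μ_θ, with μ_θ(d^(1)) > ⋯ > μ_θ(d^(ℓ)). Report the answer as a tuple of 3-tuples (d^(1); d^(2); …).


Via rank(M_{q-1}∘⋯∘M_p): M ≅ I[1,1]^3, I[1,3].
μ_θ-semistable layers: μ^(1)=1; μ^(2)=-1

((3, 0, 0); (1, 1, 1))


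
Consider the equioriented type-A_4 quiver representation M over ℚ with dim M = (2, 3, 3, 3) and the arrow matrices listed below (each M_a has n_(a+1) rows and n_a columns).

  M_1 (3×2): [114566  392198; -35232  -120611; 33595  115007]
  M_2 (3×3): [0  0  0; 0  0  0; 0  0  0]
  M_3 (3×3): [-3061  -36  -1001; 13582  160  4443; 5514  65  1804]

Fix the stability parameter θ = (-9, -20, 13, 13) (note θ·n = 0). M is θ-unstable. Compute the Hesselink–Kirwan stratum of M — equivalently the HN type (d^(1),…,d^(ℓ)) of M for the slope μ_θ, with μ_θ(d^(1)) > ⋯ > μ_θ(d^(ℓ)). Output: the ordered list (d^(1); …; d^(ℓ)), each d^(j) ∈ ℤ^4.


Barcode: M ≅ I[1,2]^2, I[2,2], I[3,4]^3. HN layers by μ_θ (3 steps, strictly decreasing):
  μ^(1)=13; μ^(2)=-29/2; μ^(3)=-20

((0, 0, 3, 3); (2, 2, 0, 0); (0, 1, 0, 0))


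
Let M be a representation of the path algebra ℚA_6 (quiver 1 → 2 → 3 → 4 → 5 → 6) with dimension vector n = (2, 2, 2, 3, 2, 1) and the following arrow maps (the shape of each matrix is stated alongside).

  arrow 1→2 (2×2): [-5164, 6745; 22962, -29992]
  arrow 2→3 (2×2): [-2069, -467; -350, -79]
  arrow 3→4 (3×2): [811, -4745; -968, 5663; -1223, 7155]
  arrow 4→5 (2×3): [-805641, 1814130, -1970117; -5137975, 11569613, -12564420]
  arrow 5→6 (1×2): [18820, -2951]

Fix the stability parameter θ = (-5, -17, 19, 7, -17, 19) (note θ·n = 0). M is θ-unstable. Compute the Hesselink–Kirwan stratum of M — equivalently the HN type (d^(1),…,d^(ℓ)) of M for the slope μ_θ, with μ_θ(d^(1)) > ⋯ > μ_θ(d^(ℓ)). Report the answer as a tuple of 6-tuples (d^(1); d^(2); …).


Via rank(M_{q-1}∘⋯∘M_p): M ≅ I[1,4], I[1,6], I[4,5].
μ_θ-semistable layers: μ^(1)=19; μ^(2)=13; μ^(3)=3; μ^(4)=-5; μ^(5)=-11

((0, 0, 0, 0, 0, 1); (0, 0, 1, 1, 0, 0); (0, 0, 1, 1, 1, 0); (0, 0, 0, 1, 1, 0); (2, 2, 0, 0, 0, 0))


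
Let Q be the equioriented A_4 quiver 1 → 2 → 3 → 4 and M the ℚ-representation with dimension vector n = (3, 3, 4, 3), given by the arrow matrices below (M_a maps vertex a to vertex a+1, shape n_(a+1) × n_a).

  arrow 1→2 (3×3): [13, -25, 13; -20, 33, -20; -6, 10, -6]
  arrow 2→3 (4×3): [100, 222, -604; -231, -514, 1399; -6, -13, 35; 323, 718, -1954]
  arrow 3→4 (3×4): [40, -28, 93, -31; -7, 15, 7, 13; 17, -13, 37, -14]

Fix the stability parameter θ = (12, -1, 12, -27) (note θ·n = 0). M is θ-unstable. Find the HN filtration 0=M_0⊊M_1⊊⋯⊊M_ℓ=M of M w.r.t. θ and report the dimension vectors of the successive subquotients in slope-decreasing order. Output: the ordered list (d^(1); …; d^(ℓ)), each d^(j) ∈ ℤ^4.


Via rank(M_{q-1}∘⋯∘M_p): M ≅ I[1,1], I[1,4]^2, I[2,4], I[3,3].
μ_θ-semistable layers: μ^(1)=12; μ^(2)=-1; μ^(3)=-16/3

((1, 0, 1, 0); (2, 2, 2, 2); (0, 1, 1, 1))


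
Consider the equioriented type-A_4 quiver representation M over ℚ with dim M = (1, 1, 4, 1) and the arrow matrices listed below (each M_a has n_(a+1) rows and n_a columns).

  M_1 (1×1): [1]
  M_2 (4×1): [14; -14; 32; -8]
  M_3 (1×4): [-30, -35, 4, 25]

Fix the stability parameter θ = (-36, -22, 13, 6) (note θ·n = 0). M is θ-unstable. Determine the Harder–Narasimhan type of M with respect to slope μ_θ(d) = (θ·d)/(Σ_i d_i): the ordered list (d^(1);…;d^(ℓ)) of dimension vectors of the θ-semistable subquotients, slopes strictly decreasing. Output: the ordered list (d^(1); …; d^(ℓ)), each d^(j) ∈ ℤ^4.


Interval decomposition of M: I[1,4], I[3,3]^3.
HN type (ℓ=4): μ^(1)=13; μ^(2)=19/2; μ^(3)=-22; μ^(4)=-36

((0, 0, 3, 0); (0, 0, 1, 1); (0, 1, 0, 0); (1, 0, 0, 0))


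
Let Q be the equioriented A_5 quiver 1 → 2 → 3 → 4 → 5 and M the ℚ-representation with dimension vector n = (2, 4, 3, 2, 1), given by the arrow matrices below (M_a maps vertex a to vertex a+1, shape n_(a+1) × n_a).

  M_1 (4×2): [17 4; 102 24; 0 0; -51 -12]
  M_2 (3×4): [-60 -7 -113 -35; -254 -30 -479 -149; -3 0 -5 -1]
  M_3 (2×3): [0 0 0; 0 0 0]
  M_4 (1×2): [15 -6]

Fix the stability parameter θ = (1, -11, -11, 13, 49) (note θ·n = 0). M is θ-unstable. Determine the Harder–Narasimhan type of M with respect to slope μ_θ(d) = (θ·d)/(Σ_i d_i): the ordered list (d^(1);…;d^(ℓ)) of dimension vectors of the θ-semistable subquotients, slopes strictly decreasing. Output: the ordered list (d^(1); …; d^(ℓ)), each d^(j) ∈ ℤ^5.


Via rank(M_{q-1}∘⋯∘M_p): M ≅ I[1,1], I[1,3], I[2,2], I[2,3]^2, I[4,4], I[4,5].
μ_θ-semistable layers: μ^(1)=49; μ^(2)=13; μ^(3)=1; μ^(4)=-7; μ^(5)=-11

((0, 0, 0, 0, 1); (0, 0, 0, 2, 0); (1, 0, 0, 0, 0); (1, 1, 1, 0, 0); (0, 3, 2, 0, 0))


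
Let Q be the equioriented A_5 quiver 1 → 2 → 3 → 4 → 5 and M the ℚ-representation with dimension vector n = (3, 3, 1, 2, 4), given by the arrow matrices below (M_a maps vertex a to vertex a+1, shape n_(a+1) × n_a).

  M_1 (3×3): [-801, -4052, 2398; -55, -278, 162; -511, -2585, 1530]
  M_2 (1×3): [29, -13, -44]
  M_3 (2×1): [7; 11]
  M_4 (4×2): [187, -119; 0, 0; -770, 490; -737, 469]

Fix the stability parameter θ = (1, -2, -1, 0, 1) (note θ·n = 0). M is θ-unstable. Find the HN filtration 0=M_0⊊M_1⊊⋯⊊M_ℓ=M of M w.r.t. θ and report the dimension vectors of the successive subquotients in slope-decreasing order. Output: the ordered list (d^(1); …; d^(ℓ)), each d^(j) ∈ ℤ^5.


Via rank(M_{q-1}∘⋯∘M_p): M ≅ I[1,1], I[1,2], I[1,4], I[2,2], I[4,5], I[5,5]^3.
μ_θ-semistable layers: μ^(1)=1; μ^(2)=0; μ^(3)=-1/2; μ^(4)=-2/3; μ^(5)=-2

((1, 0, 0, 0, 4); (0, 0, 0, 2, 0); (1, 1, 0, 0, 0); (1, 1, 1, 0, 0); (0, 1, 0, 0, 0))


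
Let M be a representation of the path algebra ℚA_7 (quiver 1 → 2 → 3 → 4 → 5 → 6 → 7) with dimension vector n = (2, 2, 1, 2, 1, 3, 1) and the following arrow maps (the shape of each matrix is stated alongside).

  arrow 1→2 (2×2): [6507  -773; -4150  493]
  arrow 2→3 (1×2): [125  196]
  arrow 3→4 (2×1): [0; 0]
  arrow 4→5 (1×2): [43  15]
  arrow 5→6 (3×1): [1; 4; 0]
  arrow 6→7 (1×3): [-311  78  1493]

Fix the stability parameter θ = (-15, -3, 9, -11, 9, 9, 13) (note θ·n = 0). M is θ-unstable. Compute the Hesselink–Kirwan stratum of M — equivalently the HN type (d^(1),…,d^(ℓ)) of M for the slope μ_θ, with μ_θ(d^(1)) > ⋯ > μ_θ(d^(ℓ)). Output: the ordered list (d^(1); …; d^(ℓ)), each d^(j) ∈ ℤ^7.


Via rank(M_{q-1}∘⋯∘M_p): M ≅ I[1,2], I[1,3], I[4,4], I[4,7], I[6,6]^2.
μ_θ-semistable layers: μ^(1)=13; μ^(2)=9; μ^(3)=-3; μ^(4)=-11; μ^(5)=-15

((0, 0, 0, 0, 0, 0, 1); (0, 0, 1, 0, 1, 3, 0); (0, 2, 0, 0, 0, 0, 0); (0, 0, 0, 2, 0, 0, 0); (2, 0, 0, 0, 0, 0, 0))


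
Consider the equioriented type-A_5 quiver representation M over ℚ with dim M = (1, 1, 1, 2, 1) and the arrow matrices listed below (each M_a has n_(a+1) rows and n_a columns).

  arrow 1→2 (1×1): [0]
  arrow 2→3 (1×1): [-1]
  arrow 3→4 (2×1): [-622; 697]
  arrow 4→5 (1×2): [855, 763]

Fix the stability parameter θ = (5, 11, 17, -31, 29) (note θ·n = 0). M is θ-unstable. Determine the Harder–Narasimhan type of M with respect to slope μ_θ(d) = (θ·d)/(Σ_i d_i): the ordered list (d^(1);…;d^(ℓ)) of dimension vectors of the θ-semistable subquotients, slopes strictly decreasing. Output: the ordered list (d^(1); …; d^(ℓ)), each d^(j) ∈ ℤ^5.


Interval decomposition of M: I[1,1], I[2,5], I[4,4].
HN type (ℓ=4): μ^(1)=29; μ^(2)=5; μ^(3)=-1; μ^(4)=-31

((0, 0, 0, 0, 1); (1, 0, 0, 0, 0); (0, 1, 1, 1, 0); (0, 0, 0, 1, 0))


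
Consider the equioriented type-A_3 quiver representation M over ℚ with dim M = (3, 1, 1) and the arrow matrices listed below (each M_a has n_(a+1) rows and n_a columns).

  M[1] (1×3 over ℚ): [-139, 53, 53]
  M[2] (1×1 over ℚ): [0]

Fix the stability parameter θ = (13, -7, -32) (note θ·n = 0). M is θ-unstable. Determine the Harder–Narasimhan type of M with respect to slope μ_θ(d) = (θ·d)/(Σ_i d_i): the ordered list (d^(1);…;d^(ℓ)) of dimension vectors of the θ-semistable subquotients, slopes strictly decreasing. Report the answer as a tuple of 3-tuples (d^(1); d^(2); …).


Interval decomposition of M: I[1,1]^2, I[1,2], I[3,3].
HN type (ℓ=3): μ^(1)=13; μ^(2)=3; μ^(3)=-32

((2, 0, 0); (1, 1, 0); (0, 0, 1))


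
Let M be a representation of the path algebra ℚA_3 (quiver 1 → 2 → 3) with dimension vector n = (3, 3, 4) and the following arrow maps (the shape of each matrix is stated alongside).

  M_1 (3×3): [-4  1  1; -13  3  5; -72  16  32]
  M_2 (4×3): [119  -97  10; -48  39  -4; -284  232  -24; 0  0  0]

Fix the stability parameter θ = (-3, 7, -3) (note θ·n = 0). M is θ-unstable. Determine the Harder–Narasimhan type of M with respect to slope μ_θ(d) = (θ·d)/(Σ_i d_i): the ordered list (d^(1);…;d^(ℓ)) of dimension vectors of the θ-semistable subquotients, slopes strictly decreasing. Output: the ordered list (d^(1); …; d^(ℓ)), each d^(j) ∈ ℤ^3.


Barcode: M ≅ I[1,1], I[1,3]^2, I[2,2], I[3,3]^2. HN layers by μ_θ (3 steps, strictly decreasing):
  μ^(1)=7; μ^(2)=2; μ^(3)=-3

((0, 1, 0); (0, 2, 2); (3, 0, 2))


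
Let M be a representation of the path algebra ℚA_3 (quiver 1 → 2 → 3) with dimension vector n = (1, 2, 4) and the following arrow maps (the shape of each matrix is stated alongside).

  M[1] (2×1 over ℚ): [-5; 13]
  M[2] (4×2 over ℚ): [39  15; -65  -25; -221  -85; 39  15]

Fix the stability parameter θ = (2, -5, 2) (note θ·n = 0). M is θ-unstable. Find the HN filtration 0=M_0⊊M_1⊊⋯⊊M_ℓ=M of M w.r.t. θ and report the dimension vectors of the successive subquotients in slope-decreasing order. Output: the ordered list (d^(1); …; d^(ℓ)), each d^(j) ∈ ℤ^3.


Interval decomposition of M: I[1,2], I[2,3], I[3,3]^3.
HN type (ℓ=3): μ^(1)=2; μ^(2)=-3/2; μ^(3)=-5

((0, 0, 4); (1, 1, 0); (0, 1, 0))


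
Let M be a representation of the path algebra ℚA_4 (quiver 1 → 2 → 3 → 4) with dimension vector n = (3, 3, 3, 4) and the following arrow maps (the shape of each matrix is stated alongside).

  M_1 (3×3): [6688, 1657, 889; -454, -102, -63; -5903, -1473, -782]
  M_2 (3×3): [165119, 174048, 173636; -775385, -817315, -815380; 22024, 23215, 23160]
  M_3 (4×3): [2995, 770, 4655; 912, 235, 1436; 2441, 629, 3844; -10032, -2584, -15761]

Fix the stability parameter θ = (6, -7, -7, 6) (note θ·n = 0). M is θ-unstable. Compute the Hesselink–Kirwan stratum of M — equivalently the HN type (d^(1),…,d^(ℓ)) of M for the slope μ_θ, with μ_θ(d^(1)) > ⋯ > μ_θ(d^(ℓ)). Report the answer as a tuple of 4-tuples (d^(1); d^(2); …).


Interval decomposition of M: I[1,2], I[1,4]^2, I[3,4], I[4,4].
HN type (ℓ=4): μ^(1)=6; μ^(2)=-1/2; μ^(3)=-8/3; μ^(4)=-7

((0, 0, 0, 4); (1, 1, 0, 0); (2, 2, 2, 0); (0, 0, 1, 0))


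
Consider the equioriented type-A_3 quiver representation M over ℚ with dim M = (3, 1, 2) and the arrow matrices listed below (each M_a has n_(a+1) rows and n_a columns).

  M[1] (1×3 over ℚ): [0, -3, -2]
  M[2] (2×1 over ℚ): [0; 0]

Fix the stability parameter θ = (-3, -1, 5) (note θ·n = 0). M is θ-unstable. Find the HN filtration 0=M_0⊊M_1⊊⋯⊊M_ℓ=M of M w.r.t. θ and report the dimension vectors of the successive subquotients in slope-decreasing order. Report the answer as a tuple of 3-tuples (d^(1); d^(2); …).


Barcode: M ≅ I[1,1]^2, I[1,2], I[3,3]^2. HN layers by μ_θ (3 steps, strictly decreasing):
  μ^(1)=5; μ^(2)=-1; μ^(3)=-3

((0, 0, 2); (0, 1, 0); (3, 0, 0))


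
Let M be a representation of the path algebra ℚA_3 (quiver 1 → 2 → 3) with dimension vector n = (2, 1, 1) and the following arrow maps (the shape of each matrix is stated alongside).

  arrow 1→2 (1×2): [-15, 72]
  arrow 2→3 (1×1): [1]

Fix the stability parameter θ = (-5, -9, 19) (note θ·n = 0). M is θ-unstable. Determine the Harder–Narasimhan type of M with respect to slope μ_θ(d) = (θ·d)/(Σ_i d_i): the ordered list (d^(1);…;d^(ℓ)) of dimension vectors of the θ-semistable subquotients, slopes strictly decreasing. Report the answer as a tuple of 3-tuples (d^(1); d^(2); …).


Interval decomposition of M: I[1,1], I[1,3].
HN type (ℓ=3): μ^(1)=19; μ^(2)=-5; μ^(3)=-7

((0, 0, 1); (1, 0, 0); (1, 1, 0))


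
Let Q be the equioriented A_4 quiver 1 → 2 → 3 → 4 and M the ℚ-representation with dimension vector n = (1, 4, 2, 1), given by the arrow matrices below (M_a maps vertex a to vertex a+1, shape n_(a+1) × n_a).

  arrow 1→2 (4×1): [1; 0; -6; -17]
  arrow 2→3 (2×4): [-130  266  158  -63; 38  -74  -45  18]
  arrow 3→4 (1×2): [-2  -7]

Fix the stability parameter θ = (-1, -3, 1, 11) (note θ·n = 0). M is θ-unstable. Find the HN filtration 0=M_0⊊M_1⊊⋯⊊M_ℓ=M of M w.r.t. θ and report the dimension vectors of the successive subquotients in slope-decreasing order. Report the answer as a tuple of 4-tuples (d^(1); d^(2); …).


Interval decomposition of M: I[1,3], I[2,2]^2, I[2,4].
HN type (ℓ=4): μ^(1)=11; μ^(2)=1; μ^(3)=-2; μ^(4)=-3

((0, 0, 0, 1); (0, 0, 2, 0); (1, 1, 0, 0); (0, 3, 0, 0))


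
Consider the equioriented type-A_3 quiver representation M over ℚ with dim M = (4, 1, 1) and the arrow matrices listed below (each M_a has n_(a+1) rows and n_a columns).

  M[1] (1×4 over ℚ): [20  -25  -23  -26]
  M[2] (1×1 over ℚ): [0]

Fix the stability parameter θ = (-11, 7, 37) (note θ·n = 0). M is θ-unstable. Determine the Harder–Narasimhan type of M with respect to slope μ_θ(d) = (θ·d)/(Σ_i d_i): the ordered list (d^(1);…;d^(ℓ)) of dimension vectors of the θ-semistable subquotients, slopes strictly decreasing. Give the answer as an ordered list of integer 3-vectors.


Barcode: M ≅ I[1,1]^3, I[1,2], I[3,3]. HN layers by μ_θ (3 steps, strictly decreasing):
  μ^(1)=37; μ^(2)=7; μ^(3)=-11

((0, 0, 1); (0, 1, 0); (4, 0, 0))


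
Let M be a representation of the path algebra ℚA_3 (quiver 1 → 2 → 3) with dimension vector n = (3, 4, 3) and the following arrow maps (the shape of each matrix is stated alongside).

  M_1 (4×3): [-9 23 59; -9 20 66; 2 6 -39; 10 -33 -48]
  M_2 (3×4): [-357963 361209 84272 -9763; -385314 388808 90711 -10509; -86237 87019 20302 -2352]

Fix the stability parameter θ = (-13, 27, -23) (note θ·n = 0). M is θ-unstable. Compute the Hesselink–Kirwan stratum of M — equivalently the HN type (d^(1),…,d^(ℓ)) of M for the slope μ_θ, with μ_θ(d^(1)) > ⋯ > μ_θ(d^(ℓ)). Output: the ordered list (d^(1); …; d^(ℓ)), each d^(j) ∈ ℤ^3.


Barcode: M ≅ I[1,2], I[1,3]^2, I[2,3]. HN layers by μ_θ (3 steps, strictly decreasing):
  μ^(1)=27; μ^(2)=2; μ^(3)=-13

((0, 1, 0); (0, 3, 3); (3, 0, 0))


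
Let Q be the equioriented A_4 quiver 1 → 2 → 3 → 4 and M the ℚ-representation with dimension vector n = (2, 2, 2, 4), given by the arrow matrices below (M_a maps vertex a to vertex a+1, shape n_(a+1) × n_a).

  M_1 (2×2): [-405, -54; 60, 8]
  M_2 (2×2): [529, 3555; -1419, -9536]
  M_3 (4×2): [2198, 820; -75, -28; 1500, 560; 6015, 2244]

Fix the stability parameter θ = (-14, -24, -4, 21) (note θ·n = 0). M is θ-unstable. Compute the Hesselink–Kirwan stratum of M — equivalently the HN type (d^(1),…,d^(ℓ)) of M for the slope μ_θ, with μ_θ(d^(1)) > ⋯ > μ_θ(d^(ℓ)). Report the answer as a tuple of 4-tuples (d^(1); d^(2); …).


Barcode: M ≅ I[1,1], I[1,4], I[2,4], I[4,4]^2. HN layers by μ_θ (5 steps, strictly decreasing):
  μ^(1)=21; μ^(2)=-4; μ^(3)=-14; μ^(4)=-19; μ^(5)=-24

((0, 0, 0, 4); (0, 0, 2, 0); (1, 0, 0, 0); (1, 1, 0, 0); (0, 1, 0, 0))


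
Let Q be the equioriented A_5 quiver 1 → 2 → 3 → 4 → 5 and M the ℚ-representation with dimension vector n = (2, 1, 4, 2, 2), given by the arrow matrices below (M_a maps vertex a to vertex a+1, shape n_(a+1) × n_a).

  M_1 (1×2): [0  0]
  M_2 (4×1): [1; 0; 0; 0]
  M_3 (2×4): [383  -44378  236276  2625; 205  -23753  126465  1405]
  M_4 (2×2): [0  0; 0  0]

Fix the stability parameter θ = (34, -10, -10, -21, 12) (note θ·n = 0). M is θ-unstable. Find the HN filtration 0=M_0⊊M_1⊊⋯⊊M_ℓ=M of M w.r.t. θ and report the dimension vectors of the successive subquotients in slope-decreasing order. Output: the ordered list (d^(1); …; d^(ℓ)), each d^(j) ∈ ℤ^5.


Via rank(M_{q-1}∘⋯∘M_p): M ≅ I[1,1]^2, I[2,4], I[3,3]^2, I[3,4], I[5,5]^2.
μ_θ-semistable layers: μ^(1)=34; μ^(2)=12; μ^(3)=-10; μ^(4)=-41/3; μ^(5)=-31/2

((2, 0, 0, 0, 0); (0, 0, 0, 0, 2); (0, 0, 2, 0, 0); (0, 1, 1, 1, 0); (0, 0, 1, 1, 0))


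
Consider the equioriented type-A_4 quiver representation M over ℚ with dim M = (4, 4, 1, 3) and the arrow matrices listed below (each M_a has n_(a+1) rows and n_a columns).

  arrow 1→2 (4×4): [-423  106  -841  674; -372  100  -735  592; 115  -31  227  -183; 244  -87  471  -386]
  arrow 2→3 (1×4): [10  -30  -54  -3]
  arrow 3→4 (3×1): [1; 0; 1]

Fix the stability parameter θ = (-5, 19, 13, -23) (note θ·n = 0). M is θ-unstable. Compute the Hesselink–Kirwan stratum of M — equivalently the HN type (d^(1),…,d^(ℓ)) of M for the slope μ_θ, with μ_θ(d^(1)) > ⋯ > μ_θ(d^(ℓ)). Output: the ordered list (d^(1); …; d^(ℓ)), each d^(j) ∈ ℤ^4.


Interval decomposition of M: I[1,2]^3, I[1,4], I[4,4]^2.
HN type (ℓ=4): μ^(1)=19; μ^(2)=3; μ^(3)=-5; μ^(4)=-23

((0, 3, 0, 0); (0, 1, 1, 1); (4, 0, 0, 0); (0, 0, 0, 2))


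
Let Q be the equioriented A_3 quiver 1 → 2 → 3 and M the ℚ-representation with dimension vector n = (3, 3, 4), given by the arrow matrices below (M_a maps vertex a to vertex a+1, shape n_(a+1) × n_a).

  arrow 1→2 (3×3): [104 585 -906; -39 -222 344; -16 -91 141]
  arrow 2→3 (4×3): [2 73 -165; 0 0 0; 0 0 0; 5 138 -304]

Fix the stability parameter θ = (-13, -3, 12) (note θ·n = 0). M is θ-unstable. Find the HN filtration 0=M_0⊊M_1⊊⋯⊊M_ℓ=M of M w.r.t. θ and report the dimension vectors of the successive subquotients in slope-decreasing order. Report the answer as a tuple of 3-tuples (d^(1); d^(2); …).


Interval decomposition of M: I[1,2], I[1,3]^2, I[3,3]^2.
HN type (ℓ=3): μ^(1)=12; μ^(2)=-3; μ^(3)=-13

((0, 0, 4); (0, 3, 0); (3, 0, 0))


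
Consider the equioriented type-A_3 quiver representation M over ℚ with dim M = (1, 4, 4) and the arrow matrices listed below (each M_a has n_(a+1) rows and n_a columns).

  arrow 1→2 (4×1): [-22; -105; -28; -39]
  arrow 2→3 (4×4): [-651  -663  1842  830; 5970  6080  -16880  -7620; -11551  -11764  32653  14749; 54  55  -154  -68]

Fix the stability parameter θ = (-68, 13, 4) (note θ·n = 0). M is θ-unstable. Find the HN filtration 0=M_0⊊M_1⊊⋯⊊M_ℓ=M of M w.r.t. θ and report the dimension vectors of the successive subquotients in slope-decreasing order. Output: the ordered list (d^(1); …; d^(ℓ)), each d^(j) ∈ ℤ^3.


Via rank(M_{q-1}∘⋯∘M_p): M ≅ I[1,3], I[2,2], I[2,3]^2, I[3,3].
μ_θ-semistable layers: μ^(1)=13; μ^(2)=17/2; μ^(3)=4; μ^(4)=-68

((0, 1, 0); (0, 3, 3); (0, 0, 1); (1, 0, 0))


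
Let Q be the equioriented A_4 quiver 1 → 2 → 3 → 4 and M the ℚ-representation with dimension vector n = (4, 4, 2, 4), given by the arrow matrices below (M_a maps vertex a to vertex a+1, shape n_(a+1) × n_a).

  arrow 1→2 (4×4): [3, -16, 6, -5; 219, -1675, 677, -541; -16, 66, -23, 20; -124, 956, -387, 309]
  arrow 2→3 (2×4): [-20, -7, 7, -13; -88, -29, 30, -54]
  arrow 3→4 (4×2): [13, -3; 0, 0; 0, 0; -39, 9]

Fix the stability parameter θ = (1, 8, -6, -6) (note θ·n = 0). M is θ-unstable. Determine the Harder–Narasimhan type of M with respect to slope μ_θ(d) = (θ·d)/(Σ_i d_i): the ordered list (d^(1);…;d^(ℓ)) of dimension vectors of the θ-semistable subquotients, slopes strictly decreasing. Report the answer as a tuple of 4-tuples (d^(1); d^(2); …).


Interval decomposition of M: I[1,2]^2, I[1,3], I[1,4], I[4,4]^3.
HN type (ℓ=4): μ^(1)=8; μ^(2)=1; μ^(3)=-3/4; μ^(4)=-6

((0, 2, 0, 0); (3, 1, 1, 0); (1, 1, 1, 1); (0, 0, 0, 3))


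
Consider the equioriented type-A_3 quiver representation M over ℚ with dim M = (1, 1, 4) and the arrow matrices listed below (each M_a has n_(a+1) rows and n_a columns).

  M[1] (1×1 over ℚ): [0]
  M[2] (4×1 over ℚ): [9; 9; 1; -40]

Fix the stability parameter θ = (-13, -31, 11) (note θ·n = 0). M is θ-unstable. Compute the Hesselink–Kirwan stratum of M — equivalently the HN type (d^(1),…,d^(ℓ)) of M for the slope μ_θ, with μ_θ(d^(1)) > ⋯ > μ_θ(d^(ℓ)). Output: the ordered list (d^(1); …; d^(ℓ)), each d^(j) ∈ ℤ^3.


Barcode: M ≅ I[1,1], I[2,3], I[3,3]^3. HN layers by μ_θ (3 steps, strictly decreasing):
  μ^(1)=11; μ^(2)=-13; μ^(3)=-31

((0, 0, 4); (1, 0, 0); (0, 1, 0))


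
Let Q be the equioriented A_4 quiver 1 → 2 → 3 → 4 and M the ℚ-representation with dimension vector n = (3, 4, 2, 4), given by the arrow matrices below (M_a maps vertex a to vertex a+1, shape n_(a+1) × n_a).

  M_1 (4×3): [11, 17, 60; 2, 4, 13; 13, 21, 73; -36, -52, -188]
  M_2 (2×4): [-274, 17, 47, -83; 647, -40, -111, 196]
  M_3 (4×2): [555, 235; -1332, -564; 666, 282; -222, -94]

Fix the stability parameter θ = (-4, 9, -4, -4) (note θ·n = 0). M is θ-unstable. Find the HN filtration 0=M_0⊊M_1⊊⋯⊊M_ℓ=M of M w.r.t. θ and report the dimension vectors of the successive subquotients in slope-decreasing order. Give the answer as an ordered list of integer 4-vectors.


Barcode: M ≅ I[1,1], I[1,3], I[1,4], I[2,2]^2, I[4,4]^3. HN layers by μ_θ (4 steps, strictly decreasing):
  μ^(1)=9; μ^(2)=5/2; μ^(3)=1/3; μ^(4)=-4

((0, 2, 0, 0); (0, 1, 1, 0); (0, 1, 1, 1); (3, 0, 0, 3))
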